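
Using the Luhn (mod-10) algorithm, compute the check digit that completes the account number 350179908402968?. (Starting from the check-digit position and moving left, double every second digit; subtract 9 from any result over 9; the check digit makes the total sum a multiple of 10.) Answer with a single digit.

Partial digits right→left: 8 6 9 2 0 4 8 0 9 9 7 1 0 5 3
Double every second digit counting from the check-digit position (so the 1st, 3rd, 5th, ... of the partial from the right).
  doubled (with −9 where >9): 7 9 0 7 9 5 0 6 → sum 43
  kept as-is: 6 2 4 0 9 1 5 → sum 27
Total = 43 + 27 = 70.
Check digit = (10 − (70 mod 10)) mod 10 = 0.

0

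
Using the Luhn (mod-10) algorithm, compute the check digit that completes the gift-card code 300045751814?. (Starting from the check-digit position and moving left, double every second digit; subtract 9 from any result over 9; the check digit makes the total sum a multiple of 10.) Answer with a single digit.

7

Partial digits right→left: 4 1 8 1 5 7 5 4 0 0 0 3
Double every second digit counting from the check-digit position (so the 1st, 3rd, 5th, ... of the partial from the right).
  doubled (with −9 where >9): 8 7 1 1 0 0 → sum 17
  kept as-is: 1 1 7 4 0 3 → sum 16
Total = 17 + 16 = 33.
Check digit = (10 − (33 mod 10)) mod 10 = 7.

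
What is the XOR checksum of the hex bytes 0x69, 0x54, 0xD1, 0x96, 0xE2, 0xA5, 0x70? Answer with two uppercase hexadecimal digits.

4D

XOR the bytes together:
  start with 0x69
  0x69 ⊕ 0x54 = 0x3D
  0x3D ⊕ 0xD1 = 0xEC
  0xEC ⊕ 0x96 = 0x7A
  0x7A ⊕ 0xE2 = 0x98
  0x98 ⊕ 0xA5 = 0x3D
  0x3D ⊕ 0x70 = 0x4D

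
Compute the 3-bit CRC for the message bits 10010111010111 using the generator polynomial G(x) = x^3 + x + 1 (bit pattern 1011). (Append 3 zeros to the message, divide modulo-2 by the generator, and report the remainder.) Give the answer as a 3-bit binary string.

011

Append 3 zeros: 10010111010111000. Divide by 1011 (XOR where the leading bit is 1):
  pos 0: 1001 XOR 1011 = 0010
  pos 2: 1001 XOR 1011 = 0010
  pos 4: 1011 XOR 1011 = 0000
  pos 9: 1011 XOR 1011 = 0000
  pos 13: 1000 XOR 1011 = 0011
Remainder (last 3 bits) = 011. This is the CRC / FCS.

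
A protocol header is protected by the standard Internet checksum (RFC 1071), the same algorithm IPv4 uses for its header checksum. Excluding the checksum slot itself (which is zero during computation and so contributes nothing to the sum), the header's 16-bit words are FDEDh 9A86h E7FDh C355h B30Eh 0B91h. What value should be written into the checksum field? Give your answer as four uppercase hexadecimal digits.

FD97

One's-complement addition (fold any carry out of bit 15 back into bit 0):
  0xFDED + 0x9A86 = 0x19873 → wrap carry → 0x9874
  0x9874 + 0xE7FD = 0x18071 → wrap carry → 0x8072
  0x8072 + 0xC355 = 0x143C7 → wrap carry → 0x43C8
  0x43C8 + 0xB30E = 0x0F6D6
  0xF6D6 + 0x0B91 = 0x10267 → wrap carry → 0x0268
One's-complement sum = 0x0268.
Checksum = ~0x0268 & 0xFFFF = 0xFD97.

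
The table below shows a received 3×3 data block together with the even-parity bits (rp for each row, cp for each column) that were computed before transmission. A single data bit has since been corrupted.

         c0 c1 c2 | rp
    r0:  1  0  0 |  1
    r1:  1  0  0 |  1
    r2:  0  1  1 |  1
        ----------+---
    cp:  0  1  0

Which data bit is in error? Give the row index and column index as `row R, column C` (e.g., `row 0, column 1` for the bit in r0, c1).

Recompute each row's even parity and compare to rp:
  r0: data parity 1, sent rp 1 → ok
  r1: data parity 1, sent rp 1 → ok
  r2: data parity 0, sent rp 1 → mismatch
Recompute each column's even parity and compare to cp:
  c0: data parity 0, sent cp 0 → ok
  c1: data parity 1, sent cp 1 → ok
  c2: data parity 1, sent cp 0 → mismatch
Exactly one row (r2) and one column (c2) fail → the flipped bit is at their intersection.

row 2, column 2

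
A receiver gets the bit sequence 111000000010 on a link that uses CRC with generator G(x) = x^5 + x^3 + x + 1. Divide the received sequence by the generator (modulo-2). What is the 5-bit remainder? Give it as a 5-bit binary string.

Modulo-2 division of 111000000010 by 101011:
  pos 0: 111000 XOR 101011 = 010011
  pos 1: 100110 XOR 101011 = 001101
  pos 3: 110100 XOR 101011 = 011111
  pos 4: 111110 XOR 101011 = 010101
  pos 5: 101011 XOR 101011 = 000000
Remainder = 00000 (zero — the frame passes the CRC check).

00000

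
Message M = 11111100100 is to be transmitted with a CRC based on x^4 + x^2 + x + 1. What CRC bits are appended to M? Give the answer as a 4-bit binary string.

0100

Append 4 zeros: 111111001000000. Divide by 10111 (XOR where the leading bit is 1):
  pos 0: 11111 XOR 10111 = 01000
  pos 1: 10001 XOR 10111 = 00110
  pos 3: 11000 XOR 10111 = 01111
  pos 4: 11111 XOR 10111 = 01000
  pos 5: 10000 XOR 10111 = 00111
  pos 7: 11100 XOR 10111 = 01011
  pos 8: 10110 XOR 10111 = 00001
Remainder (last 4 bits) = 0100. This is the CRC / FCS.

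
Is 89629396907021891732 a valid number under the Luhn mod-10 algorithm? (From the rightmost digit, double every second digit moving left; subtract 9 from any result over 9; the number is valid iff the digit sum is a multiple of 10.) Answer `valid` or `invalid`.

From the right, keep odd positions and double even positions (subtract 9 from any doubled value over 9):
  doubled (positions 2,4,...): 6 2 7 4 5 9 9 9 3 7 → sum 61
  kept (positions 1,3,...): 2 7 9 1 0 0 6 3 2 9 → sum 39
Total = 100.
100 mod 10 = 0, so the number is valid.

valid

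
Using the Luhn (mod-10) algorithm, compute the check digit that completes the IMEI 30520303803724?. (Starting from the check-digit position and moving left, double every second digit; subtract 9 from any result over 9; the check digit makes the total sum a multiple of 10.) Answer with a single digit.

0

Partial digits right→left: 4 2 7 3 0 8 3 0 3 0 2 5 0 3
Double every second digit counting from the check-digit position (so the 1st, 3rd, 5th, ... of the partial from the right).
  doubled (with −9 where >9): 8 5 0 6 6 4 0 → sum 29
  kept as-is: 2 3 8 0 0 5 3 → sum 21
Total = 29 + 21 = 50.
Check digit = (10 − (50 mod 10)) mod 10 = 0.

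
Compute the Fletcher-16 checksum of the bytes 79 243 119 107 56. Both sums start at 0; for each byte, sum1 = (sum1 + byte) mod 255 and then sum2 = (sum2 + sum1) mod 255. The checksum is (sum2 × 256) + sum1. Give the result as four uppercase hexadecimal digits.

Running sums (mod 255):
  after byte 0 (79): sum1=79, sum2=79
  after byte 1 (243): sum1=67, sum2=146
  after byte 2 (119): sum1=186, sum2=77
  after byte 3 (107): sum1=38, sum2=115
  after byte 4 (56): sum1=94, sum2=209
Checksum = sum2·256 + sum1 = 209·256 + 94 = 53598 = 0xD15E.

D15E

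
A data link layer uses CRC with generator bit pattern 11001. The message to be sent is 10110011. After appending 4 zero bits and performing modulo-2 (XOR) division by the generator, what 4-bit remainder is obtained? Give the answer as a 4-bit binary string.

0100

Append 4 zeros: 101100110000. Divide by 11001 (XOR where the leading bit is 1):
  pos 0: 10110 XOR 11001 = 01111
  pos 1: 11110 XOR 11001 = 00111
  pos 3: 11111 XOR 11001 = 00110
  pos 5: 11000 XOR 11001 = 00001
Remainder (last 4 bits) = 0100. This is the CRC / FCS.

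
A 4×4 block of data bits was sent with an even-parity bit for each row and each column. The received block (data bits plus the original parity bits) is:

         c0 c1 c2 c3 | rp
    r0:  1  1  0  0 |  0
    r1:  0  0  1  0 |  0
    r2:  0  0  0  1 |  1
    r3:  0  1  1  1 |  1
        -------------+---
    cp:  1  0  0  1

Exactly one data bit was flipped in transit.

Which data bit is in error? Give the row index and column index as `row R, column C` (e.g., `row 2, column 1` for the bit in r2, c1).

Recompute each row's even parity and compare to rp:
  r0: data parity 0, sent rp 0 → ok
  r1: data parity 1, sent rp 0 → mismatch
  r2: data parity 1, sent rp 1 → ok
  r3: data parity 1, sent rp 1 → ok
Recompute each column's even parity and compare to cp:
  c0: data parity 1, sent cp 1 → ok
  c1: data parity 0, sent cp 0 → ok
  c2: data parity 0, sent cp 0 → ok
  c3: data parity 0, sent cp 1 → mismatch
Exactly one row (r1) and one column (c3) fail → the flipped bit is at their intersection.

row 1, column 3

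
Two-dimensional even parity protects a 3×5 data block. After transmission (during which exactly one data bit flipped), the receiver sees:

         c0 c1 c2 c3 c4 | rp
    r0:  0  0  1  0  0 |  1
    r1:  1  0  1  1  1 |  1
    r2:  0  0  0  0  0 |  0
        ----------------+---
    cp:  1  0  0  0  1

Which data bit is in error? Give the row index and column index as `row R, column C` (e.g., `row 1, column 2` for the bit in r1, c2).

row 1, column 3

Recompute each row's even parity and compare to rp:
  r0: data parity 1, sent rp 1 → ok
  r1: data parity 0, sent rp 1 → mismatch
  r2: data parity 0, sent rp 0 → ok
Recompute each column's even parity and compare to cp:
  c0: data parity 1, sent cp 1 → ok
  c1: data parity 0, sent cp 0 → ok
  c2: data parity 0, sent cp 0 → ok
  c3: data parity 1, sent cp 0 → mismatch
  c4: data parity 1, sent cp 1 → ok
Exactly one row (r1) and one column (c3) fail → the flipped bit is at their intersection.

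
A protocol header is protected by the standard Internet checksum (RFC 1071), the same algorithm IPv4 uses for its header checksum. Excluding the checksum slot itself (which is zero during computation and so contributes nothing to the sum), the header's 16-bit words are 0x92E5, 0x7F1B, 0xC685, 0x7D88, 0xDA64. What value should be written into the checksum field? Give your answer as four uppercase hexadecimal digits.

CF8B

One's-complement addition (fold any carry out of bit 15 back into bit 0):
  0x92E5 + 0x7F1B = 0x11200 → wrap carry → 0x1201
  0x1201 + 0xC685 = 0x0D886
  0xD886 + 0x7D88 = 0x1560E → wrap carry → 0x560F
  0x560F + 0xDA64 = 0x13073 → wrap carry → 0x3074
One's-complement sum = 0x3074.
Checksum = ~0x3074 & 0xFFFF = 0xCF8B.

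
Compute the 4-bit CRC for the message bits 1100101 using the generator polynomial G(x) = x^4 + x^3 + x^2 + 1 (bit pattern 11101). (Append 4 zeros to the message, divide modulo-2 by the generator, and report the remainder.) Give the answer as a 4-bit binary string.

1111

Append 4 zeros: 11001010000. Divide by 11101 (XOR where the leading bit is 1):
  pos 0: 11001 XOR 11101 = 00100
  pos 2: 10001 XOR 11101 = 01100
  pos 3: 11000 XOR 11101 = 00101
  pos 5: 10100 XOR 11101 = 01001
  pos 6: 10010 XOR 11101 = 01111
Remainder (last 4 bits) = 1111. This is the CRC / FCS.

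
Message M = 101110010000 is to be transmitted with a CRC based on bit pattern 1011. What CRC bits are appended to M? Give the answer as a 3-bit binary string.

010

Append 3 zeros: 101110010000000. Divide by 1011 (XOR where the leading bit is 1):
  pos 0: 1011 XOR 1011 = 0000
  pos 4: 1001 XOR 1011 = 0010
  pos 6: 1000 XOR 1011 = 0011
  pos 8: 1100 XOR 1011 = 0111
  pos 9: 1110 XOR 1011 = 0101
  pos 10: 1010 XOR 1011 = 0001
Remainder (last 3 bits) = 010. This is the CRC / FCS.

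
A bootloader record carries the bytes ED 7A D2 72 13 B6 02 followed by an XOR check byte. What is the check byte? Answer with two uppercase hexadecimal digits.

XOR the bytes together:
  start with 0xED
  0xED ⊕ 0x7A = 0x97
  0x97 ⊕ 0xD2 = 0x45
  0x45 ⊕ 0x72 = 0x37
  0x37 ⊕ 0x13 = 0x24
  0x24 ⊕ 0xB6 = 0x92
  0x92 ⊕ 0x02 = 0x90

90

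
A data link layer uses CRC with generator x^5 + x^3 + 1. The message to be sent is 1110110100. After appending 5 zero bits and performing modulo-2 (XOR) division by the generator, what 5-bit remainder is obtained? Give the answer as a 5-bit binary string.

01011

Append 5 zeros: 111011010000000. Divide by 101001 (XOR where the leading bit is 1):
  pos 0: 111011 XOR 101001 = 010010
  pos 1: 100100 XOR 101001 = 001101
  pos 3: 110110 XOR 101001 = 011111
  pos 4: 111110 XOR 101001 = 010111
  pos 5: 101110 XOR 101001 = 000111
  pos 8: 111000 XOR 101001 = 010001
  pos 9: 100010 XOR 101001 = 001011
Remainder (last 5 bits) = 01011. This is the CRC / FCS.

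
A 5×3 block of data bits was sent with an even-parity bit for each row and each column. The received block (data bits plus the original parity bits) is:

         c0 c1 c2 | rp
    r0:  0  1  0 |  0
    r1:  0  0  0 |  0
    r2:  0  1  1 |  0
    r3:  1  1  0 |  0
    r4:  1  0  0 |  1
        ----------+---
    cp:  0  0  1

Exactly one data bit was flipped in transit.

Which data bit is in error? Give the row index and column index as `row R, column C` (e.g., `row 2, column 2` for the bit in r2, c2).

row 0, column 1

Recompute each row's even parity and compare to rp:
  r0: data parity 1, sent rp 0 → mismatch
  r1: data parity 0, sent rp 0 → ok
  r2: data parity 0, sent rp 0 → ok
  r3: data parity 0, sent rp 0 → ok
  r4: data parity 1, sent rp 1 → ok
Recompute each column's even parity and compare to cp:
  c0: data parity 0, sent cp 0 → ok
  c1: data parity 1, sent cp 0 → mismatch
  c2: data parity 1, sent cp 1 → ok
Exactly one row (r0) and one column (c1) fail → the flipped bit is at their intersection.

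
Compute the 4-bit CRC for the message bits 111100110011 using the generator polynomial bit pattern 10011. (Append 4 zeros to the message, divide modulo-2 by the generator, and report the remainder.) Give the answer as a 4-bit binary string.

0000

Append 4 zeros: 1111001100110000. Divide by 10011 (XOR where the leading bit is 1):
  pos 0: 11110 XOR 10011 = 01101
  pos 1: 11010 XOR 10011 = 01001
  pos 2: 10011 XOR 10011 = 00000
  pos 7: 10011 XOR 10011 = 00000
Remainder (last 4 bits) = 0000. This is the CRC / FCS.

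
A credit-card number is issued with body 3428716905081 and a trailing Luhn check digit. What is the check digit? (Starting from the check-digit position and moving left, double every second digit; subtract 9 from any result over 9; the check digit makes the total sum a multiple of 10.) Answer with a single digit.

Partial digits right→left: 1 8 0 5 0 9 6 1 7 8 2 4 3
Double every second digit counting from the check-digit position (so the 1st, 3rd, 5th, ... of the partial from the right).
  doubled (with −9 where >9): 2 0 0 3 5 4 6 → sum 20
  kept as-is: 8 5 9 1 8 4 → sum 35
Total = 20 + 35 = 55.
Check digit = (10 − (55 mod 10)) mod 10 = 5.

5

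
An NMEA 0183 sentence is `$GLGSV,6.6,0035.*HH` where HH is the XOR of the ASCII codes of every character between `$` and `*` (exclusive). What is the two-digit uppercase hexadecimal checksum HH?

XOR the ASCII codes of the payload characters:
  'G' = 0x47 → acc = 0x47
  'L' = 0x4C → acc = 0x0B
  'G' = 0x47 → acc = 0x4C
  'S' = 0x53 → acc = 0x1F
  'V' = 0x56 → acc = 0x49
  ',' = 0x2C → acc = 0x65
  '6' = 0x36 → acc = 0x53
  '.' = 0x2E → acc = 0x7D
  '6' = 0x36 → acc = 0x4B
  ',' = 0x2C → acc = 0x67
  '0' = 0x30 → acc = 0x57
  '0' = 0x30 → acc = 0x67
  '3' = 0x33 → acc = 0x54
  '5' = 0x35 → acc = 0x61
  '.' = 0x2E → acc = 0x4F
Checksum = 0x4F.

4F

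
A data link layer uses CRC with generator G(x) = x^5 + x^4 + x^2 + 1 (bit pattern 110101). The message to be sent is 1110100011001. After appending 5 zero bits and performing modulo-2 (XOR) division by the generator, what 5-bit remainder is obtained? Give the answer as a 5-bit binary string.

Append 5 zeros: 111010001100100000. Divide by 110101 (XOR where the leading bit is 1):
  pos 0: 111010 XOR 110101 = 001111
  pos 2: 111100 XOR 110101 = 001001
  pos 4: 100111 XOR 110101 = 010010
  pos 5: 100100 XOR 110101 = 010001
  pos 6: 100010 XOR 110101 = 010111
  pos 7: 101111 XOR 110101 = 011010
  pos 8: 110100 XOR 110101 = 000001
Remainder (last 5 bits) = 10000. This is the CRC / FCS.

10000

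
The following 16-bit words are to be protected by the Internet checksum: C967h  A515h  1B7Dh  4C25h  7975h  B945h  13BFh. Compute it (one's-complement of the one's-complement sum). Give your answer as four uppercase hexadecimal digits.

E365

One's-complement addition (fold any carry out of bit 15 back into bit 0):
  0xC967 + 0xA515 = 0x16E7C → wrap carry → 0x6E7D
  0x6E7D + 0x1B7D = 0x089FA
  0x89FA + 0x4C25 = 0x0D61F
  0xD61F + 0x7975 = 0x14F94 → wrap carry → 0x4F95
  0x4F95 + 0xB945 = 0x108DA → wrap carry → 0x08DB
  0x08DB + 0x13BF = 0x01C9A
One's-complement sum = 0x1C9A.
Checksum = ~0x1C9A & 0xFFFF = 0xE365.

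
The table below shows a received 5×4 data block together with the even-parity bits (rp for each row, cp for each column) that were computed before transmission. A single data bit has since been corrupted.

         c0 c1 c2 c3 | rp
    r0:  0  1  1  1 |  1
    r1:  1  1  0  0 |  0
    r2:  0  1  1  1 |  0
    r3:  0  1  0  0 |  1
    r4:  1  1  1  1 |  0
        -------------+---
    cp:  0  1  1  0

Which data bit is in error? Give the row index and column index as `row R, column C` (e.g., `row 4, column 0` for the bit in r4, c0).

row 2, column 3

Recompute each row's even parity and compare to rp:
  r0: data parity 1, sent rp 1 → ok
  r1: data parity 0, sent rp 0 → ok
  r2: data parity 1, sent rp 0 → mismatch
  r3: data parity 1, sent rp 1 → ok
  r4: data parity 0, sent rp 0 → ok
Recompute each column's even parity and compare to cp:
  c0: data parity 0, sent cp 0 → ok
  c1: data parity 1, sent cp 1 → ok
  c2: data parity 1, sent cp 1 → ok
  c3: data parity 1, sent cp 0 → mismatch
Exactly one row (r2) and one column (c3) fail → the flipped bit is at their intersection.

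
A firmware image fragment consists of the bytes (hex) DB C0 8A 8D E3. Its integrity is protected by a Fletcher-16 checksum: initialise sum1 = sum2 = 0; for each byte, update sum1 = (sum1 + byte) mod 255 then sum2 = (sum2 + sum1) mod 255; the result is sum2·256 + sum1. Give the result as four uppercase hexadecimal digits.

Running sums (mod 255):
  after byte 0 (DB): sum1=219, sum2=219
  after byte 1 (C0): sum1=156, sum2=120
  after byte 2 (8A): sum1=39, sum2=159
  after byte 3 (8D): sum1=180, sum2=84
  after byte 4 (E3): sum1=152, sum2=236
Checksum = sum2·256 + sum1 = 236·256 + 152 = 60568 = 0xEC98.

EC98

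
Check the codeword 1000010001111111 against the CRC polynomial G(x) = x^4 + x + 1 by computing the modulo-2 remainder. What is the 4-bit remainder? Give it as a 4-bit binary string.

Modulo-2 division of 1000010001111111 by 10011:
  pos 0: 10000 XOR 10011 = 00011
  pos 3: 11100 XOR 10011 = 01111
  pos 4: 11110 XOR 10011 = 01101
  pos 5: 11011 XOR 10011 = 01000
  pos 6: 10001 XOR 10011 = 00010
  pos 9: 10111 XOR 10011 = 00100
  pos 11: 10011 XOR 10011 = 00000
Remainder = 0000 (zero — the frame passes the CRC check).

0000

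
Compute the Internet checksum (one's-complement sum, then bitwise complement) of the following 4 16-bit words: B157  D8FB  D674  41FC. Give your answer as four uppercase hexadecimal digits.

One's-complement addition (fold any carry out of bit 15 back into bit 0):
  0xB157 + 0xD8FB = 0x18A52 → wrap carry → 0x8A53
  0x8A53 + 0xD674 = 0x160C7 → wrap carry → 0x60C8
  0x60C8 + 0x41FC = 0x0A2C4
One's-complement sum = 0xA2C4.
Checksum = ~0xA2C4 & 0xFFFF = 0x5D3B.

5D3B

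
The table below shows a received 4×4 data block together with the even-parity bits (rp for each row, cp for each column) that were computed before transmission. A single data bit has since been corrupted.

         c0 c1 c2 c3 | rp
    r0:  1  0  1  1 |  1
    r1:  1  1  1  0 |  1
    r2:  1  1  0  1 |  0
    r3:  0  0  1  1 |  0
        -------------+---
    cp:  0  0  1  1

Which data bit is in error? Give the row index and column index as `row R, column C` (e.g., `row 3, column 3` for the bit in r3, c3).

row 2, column 0

Recompute each row's even parity and compare to rp:
  r0: data parity 1, sent rp 1 → ok
  r1: data parity 1, sent rp 1 → ok
  r2: data parity 1, sent rp 0 → mismatch
  r3: data parity 0, sent rp 0 → ok
Recompute each column's even parity and compare to cp:
  c0: data parity 1, sent cp 0 → mismatch
  c1: data parity 0, sent cp 0 → ok
  c2: data parity 1, sent cp 1 → ok
  c3: data parity 1, sent cp 1 → ok
Exactly one row (r2) and one column (c0) fail → the flipped bit is at their intersection.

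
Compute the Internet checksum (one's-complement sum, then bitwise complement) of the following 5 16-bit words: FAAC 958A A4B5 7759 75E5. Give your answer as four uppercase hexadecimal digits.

DDD3

One's-complement addition (fold any carry out of bit 15 back into bit 0):
  0xFAAC + 0x958A = 0x19036 → wrap carry → 0x9037
  0x9037 + 0xA4B5 = 0x134EC → wrap carry → 0x34ED
  0x34ED + 0x7759 = 0x0AC46
  0xAC46 + 0x75E5 = 0x1222B → wrap carry → 0x222C
One's-complement sum = 0x222C.
Checksum = ~0x222C & 0xFFFF = 0xDDD3.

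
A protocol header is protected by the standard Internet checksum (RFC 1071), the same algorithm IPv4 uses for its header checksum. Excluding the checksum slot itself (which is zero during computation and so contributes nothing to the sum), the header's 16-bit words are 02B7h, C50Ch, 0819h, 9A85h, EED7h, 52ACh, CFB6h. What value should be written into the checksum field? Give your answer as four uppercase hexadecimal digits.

8462

One's-complement addition (fold any carry out of bit 15 back into bit 0):
  0x02B7 + 0xC50C = 0x0C7C3
  0xC7C3 + 0x0819 = 0x0CFDC
  0xCFDC + 0x9A85 = 0x16A61 → wrap carry → 0x6A62
  0x6A62 + 0xEED7 = 0x15939 → wrap carry → 0x593A
  0x593A + 0x52AC = 0x0ABE6
  0xABE6 + 0xCFB6 = 0x17B9C → wrap carry → 0x7B9D
One's-complement sum = 0x7B9D.
Checksum = ~0x7B9D & 0xFFFF = 0x8462.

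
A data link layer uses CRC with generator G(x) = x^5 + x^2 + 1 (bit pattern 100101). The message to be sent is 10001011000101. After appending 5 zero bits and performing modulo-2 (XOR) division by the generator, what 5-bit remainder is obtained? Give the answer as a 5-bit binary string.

Append 5 zeros: 1000101100010100000. Divide by 100101 (XOR where the leading bit is 1):
  pos 0: 100010 XOR 100101 = 000111
  pos 3: 111110 XOR 100101 = 011011
  pos 4: 110110 XOR 100101 = 010011
  pos 5: 100110 XOR 100101 = 000011
  pos 9: 111010 XOR 100101 = 011111
  pos 10: 111110 XOR 100101 = 011011
  pos 11: 110110 XOR 100101 = 010011
  pos 12: 100110 XOR 100101 = 000011
Remainder (last 5 bits) = 00110. This is the CRC / FCS.

00110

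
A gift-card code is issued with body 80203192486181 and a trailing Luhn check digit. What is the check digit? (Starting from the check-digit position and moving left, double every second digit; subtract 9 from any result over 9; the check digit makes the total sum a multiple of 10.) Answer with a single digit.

Partial digits right→left: 1 8 1 6 8 4 2 9 1 3 0 2 0 8
Double every second digit counting from the check-digit position (so the 1st, 3rd, 5th, ... of the partial from the right).
  doubled (with −9 where >9): 2 2 7 4 2 0 0 → sum 17
  kept as-is: 8 6 4 9 3 2 8 → sum 40
Total = 17 + 40 = 57.
Check digit = (10 − (57 mod 10)) mod 10 = 3.

3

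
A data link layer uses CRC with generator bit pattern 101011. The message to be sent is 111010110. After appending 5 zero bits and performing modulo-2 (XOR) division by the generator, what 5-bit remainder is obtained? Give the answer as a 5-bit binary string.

00101

Append 5 zeros: 11101011000000. Divide by 101011 (XOR where the leading bit is 1):
  pos 0: 111010 XOR 101011 = 010001
  pos 1: 100011 XOR 101011 = 001000
  pos 3: 100010 XOR 101011 = 001001
  pos 5: 100100 XOR 101011 = 001111
  pos 7: 111100 XOR 101011 = 010111
  pos 8: 101110 XOR 101011 = 000101
Remainder (last 5 bits) = 00101. This is the CRC / FCS.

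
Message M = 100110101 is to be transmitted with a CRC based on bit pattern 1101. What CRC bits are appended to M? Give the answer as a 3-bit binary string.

010

Append 3 zeros: 100110101000. Divide by 1101 (XOR where the leading bit is 1):
  pos 0: 1001 XOR 1101 = 0100
  pos 1: 1001 XOR 1101 = 0100
  pos 2: 1000 XOR 1101 = 0101
  pos 3: 1011 XOR 1101 = 0110
  pos 4: 1100 XOR 1101 = 0001
  pos 7: 1100 XOR 1101 = 0001
Remainder (last 3 bits) = 010. This is the CRC / FCS.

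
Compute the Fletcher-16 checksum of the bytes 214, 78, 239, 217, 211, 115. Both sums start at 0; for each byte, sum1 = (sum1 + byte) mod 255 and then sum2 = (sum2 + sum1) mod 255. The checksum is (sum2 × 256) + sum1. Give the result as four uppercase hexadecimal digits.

F836

Running sums (mod 255):
  after byte 0 (214): sum1=214, sum2=214
  after byte 1 (78): sum1=37, sum2=251
  after byte 2 (239): sum1=21, sum2=17
  after byte 3 (217): sum1=238, sum2=0
  after byte 4 (211): sum1=194, sum2=194
  after byte 5 (115): sum1=54, sum2=248
Checksum = sum2·256 + sum1 = 248·256 + 54 = 63542 = 0xF836.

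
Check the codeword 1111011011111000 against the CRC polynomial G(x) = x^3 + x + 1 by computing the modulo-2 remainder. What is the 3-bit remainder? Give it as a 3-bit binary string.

Modulo-2 division of 1111011011111000 by 1011:
  pos 0: 1111 XOR 1011 = 0100
  pos 1: 1000 XOR 1011 = 0011
  pos 3: 1111 XOR 1011 = 0100
  pos 4: 1000 XOR 1011 = 0011
  pos 6: 1111 XOR 1011 = 0100
  pos 7: 1001 XOR 1011 = 0010
  pos 9: 1011 XOR 1011 = 0000
Remainder = 000 (zero — the frame passes the CRC check).

000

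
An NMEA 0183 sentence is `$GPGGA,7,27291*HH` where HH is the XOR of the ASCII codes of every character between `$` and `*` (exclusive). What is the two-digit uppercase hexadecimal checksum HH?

XOR the ASCII codes of the payload characters:
  'G' = 0x47 → acc = 0x47
  'P' = 0x50 → acc = 0x17
  'G' = 0x47 → acc = 0x50
  'G' = 0x47 → acc = 0x17
  'A' = 0x41 → acc = 0x56
  ',' = 0x2C → acc = 0x7A
  '7' = 0x37 → acc = 0x4D
  ',' = 0x2C → acc = 0x61
  '2' = 0x32 → acc = 0x53
  '7' = 0x37 → acc = 0x64
  '2' = 0x32 → acc = 0x56
  '9' = 0x39 → acc = 0x6F
  '1' = 0x31 → acc = 0x5E
Checksum = 0x5E.

5E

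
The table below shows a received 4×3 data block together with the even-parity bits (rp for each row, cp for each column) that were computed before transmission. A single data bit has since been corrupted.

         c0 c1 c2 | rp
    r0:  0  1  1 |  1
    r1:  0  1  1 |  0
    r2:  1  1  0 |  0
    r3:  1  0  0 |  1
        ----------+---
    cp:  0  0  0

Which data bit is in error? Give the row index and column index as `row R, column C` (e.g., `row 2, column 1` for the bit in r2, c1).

row 0, column 1

Recompute each row's even parity and compare to rp:
  r0: data parity 0, sent rp 1 → mismatch
  r1: data parity 0, sent rp 0 → ok
  r2: data parity 0, sent rp 0 → ok
  r3: data parity 1, sent rp 1 → ok
Recompute each column's even parity and compare to cp:
  c0: data parity 0, sent cp 0 → ok
  c1: data parity 1, sent cp 0 → mismatch
  c2: data parity 0, sent cp 0 → ok
Exactly one row (r0) and one column (c1) fail → the flipped bit is at their intersection.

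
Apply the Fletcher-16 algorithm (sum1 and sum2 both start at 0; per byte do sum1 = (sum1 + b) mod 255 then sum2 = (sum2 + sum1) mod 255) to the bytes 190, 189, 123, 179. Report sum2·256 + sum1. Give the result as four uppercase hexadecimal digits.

DEAB

Running sums (mod 255):
  after byte 0 (190): sum1=190, sum2=190
  after byte 1 (189): sum1=124, sum2=59
  after byte 2 (123): sum1=247, sum2=51
  after byte 3 (179): sum1=171, sum2=222
Checksum = sum2·256 + sum1 = 222·256 + 171 = 57003 = 0xDEAB.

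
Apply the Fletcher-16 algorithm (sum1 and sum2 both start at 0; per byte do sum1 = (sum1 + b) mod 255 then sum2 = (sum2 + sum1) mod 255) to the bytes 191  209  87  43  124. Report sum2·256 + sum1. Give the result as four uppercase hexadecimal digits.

Running sums (mod 255):
  after byte 0 (191): sum1=191, sum2=191
  after byte 1 (209): sum1=145, sum2=81
  after byte 2 (87): sum1=232, sum2=58
  after byte 3 (43): sum1=20, sum2=78
  after byte 4 (124): sum1=144, sum2=222
Checksum = sum2·256 + sum1 = 222·256 + 144 = 56976 = 0xDE90.

DE90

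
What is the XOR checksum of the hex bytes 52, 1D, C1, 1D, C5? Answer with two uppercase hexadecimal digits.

XOR the bytes together:
  start with 0x52
  0x52 ⊕ 0x1D = 0x4F
  0x4F ⊕ 0xC1 = 0x8E
  0x8E ⊕ 0x1D = 0x93
  0x93 ⊕ 0xC5 = 0x56

56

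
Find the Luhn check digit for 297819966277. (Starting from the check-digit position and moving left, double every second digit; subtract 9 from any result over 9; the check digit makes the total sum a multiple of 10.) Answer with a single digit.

1

Partial digits right→left: 7 7 2 6 6 9 9 1 8 7 9 2
Double every second digit counting from the check-digit position (so the 1st, 3rd, 5th, ... of the partial from the right).
  doubled (with −9 where >9): 5 4 3 9 7 9 → sum 37
  kept as-is: 7 6 9 1 7 2 → sum 32
Total = 37 + 32 = 69.
Check digit = (10 − (69 mod 10)) mod 10 = 1.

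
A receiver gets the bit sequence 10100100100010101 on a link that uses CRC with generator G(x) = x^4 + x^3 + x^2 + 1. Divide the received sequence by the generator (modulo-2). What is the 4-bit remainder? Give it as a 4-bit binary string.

0010

Modulo-2 division of 10100100100010101 by 11101:
  pos 0: 10100 XOR 11101 = 01001
  pos 1: 10011 XOR 11101 = 01110
  pos 2: 11100 XOR 11101 = 00001
  pos 6: 10100 XOR 11101 = 01001
  pos 7: 10010 XOR 11101 = 01111
  pos 8: 11111 XOR 11101 = 00010
  pos 11: 10010 XOR 11101 = 01111
  pos 12: 11111 XOR 11101 = 00010
Remainder = 0010 (nonzero — an error is detected).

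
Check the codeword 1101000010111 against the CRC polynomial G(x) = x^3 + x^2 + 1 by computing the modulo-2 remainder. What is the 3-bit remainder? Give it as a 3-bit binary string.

Modulo-2 division of 1101000010111 by 1101:
  pos 0: 1101 XOR 1101 = 0000
  pos 8: 1011 XOR 1101 = 0110
  pos 9: 1101 XOR 1101 = 0000
Remainder = 000 (zero — the frame passes the CRC check).

000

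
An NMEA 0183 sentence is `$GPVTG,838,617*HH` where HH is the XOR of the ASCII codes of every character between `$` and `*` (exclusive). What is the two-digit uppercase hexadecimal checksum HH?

XOR the ASCII codes of the payload characters:
  'G' = 0x47 → acc = 0x47
  'P' = 0x50 → acc = 0x17
  'V' = 0x56 → acc = 0x41
  'T' = 0x54 → acc = 0x15
  'G' = 0x47 → acc = 0x52
  ',' = 0x2C → acc = 0x7E
  '8' = 0x38 → acc = 0x46
  '3' = 0x33 → acc = 0x75
  '8' = 0x38 → acc = 0x4D
  ',' = 0x2C → acc = 0x61
  '6' = 0x36 → acc = 0x57
  '1' = 0x31 → acc = 0x66
  '7' = 0x37 → acc = 0x51
Checksum = 0x51.

51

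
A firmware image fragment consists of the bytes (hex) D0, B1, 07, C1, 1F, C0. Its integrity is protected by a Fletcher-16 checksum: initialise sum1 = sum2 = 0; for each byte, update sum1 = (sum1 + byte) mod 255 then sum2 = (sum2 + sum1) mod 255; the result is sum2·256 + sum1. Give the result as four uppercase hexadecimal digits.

BD2B

Running sums (mod 255):
  after byte 0 (D0): sum1=208, sum2=208
  after byte 1 (B1): sum1=130, sum2=83
  after byte 2 (07): sum1=137, sum2=220
  after byte 3 (C1): sum1=75, sum2=40
  after byte 4 (1F): sum1=106, sum2=146
  after byte 5 (C0): sum1=43, sum2=189
Checksum = sum2·256 + sum1 = 189·256 + 43 = 48427 = 0xBD2B.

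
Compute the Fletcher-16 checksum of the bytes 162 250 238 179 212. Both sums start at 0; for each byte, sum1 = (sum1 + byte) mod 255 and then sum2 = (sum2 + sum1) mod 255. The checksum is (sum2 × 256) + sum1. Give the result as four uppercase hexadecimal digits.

Running sums (mod 255):
  after byte 0 (162): sum1=162, sum2=162
  after byte 1 (250): sum1=157, sum2=64
  after byte 2 (238): sum1=140, sum2=204
  after byte 3 (179): sum1=64, sum2=13
  after byte 4 (212): sum1=21, sum2=34
Checksum = sum2·256 + sum1 = 34·256 + 21 = 8725 = 0x2215.

2215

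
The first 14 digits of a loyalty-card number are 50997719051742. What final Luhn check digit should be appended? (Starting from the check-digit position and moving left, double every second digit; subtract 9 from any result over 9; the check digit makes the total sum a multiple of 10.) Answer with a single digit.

Partial digits right→left: 2 4 7 1 5 0 9 1 7 7 9 9 0 5
Double every second digit counting from the check-digit position (so the 1st, 3rd, 5th, ... of the partial from the right).
  doubled (with −9 where >9): 4 5 1 9 5 9 0 → sum 33
  kept as-is: 4 1 0 1 7 9 5 → sum 27
Total = 33 + 27 = 60.
Check digit = (10 − (60 mod 10)) mod 10 = 0.

0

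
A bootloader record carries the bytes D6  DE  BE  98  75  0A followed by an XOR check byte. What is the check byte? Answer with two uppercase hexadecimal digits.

51

XOR the bytes together:
  start with 0xD6
  0xD6 ⊕ 0xDE = 0x08
  0x08 ⊕ 0xBE = 0xB6
  0xB6 ⊕ 0x98 = 0x2E
  0x2E ⊕ 0x75 = 0x5B
  0x5B ⊕ 0x0A = 0x51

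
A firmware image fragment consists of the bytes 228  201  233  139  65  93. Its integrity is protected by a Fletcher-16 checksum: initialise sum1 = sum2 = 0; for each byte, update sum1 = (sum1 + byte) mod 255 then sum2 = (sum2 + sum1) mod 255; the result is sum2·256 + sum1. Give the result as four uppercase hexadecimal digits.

78C2

Running sums (mod 255):
  after byte 0 (228): sum1=228, sum2=228
  after byte 1 (201): sum1=174, sum2=147
  after byte 2 (233): sum1=152, sum2=44
  after byte 3 (139): sum1=36, sum2=80
  after byte 4 (65): sum1=101, sum2=181
  after byte 5 (93): sum1=194, sum2=120
Checksum = sum2·256 + sum1 = 120·256 + 194 = 30914 = 0x78C2.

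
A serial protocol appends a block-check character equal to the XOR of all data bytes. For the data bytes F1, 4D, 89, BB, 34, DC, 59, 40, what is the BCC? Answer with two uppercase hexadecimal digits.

7F

XOR the bytes together:
  start with 0xF1
  0xF1 ⊕ 0x4D = 0xBC
  0xBC ⊕ 0x89 = 0x35
  0x35 ⊕ 0xBB = 0x8E
  0x8E ⊕ 0x34 = 0xBA
  0xBA ⊕ 0xDC = 0x66
  0x66 ⊕ 0x59 = 0x3F
  0x3F ⊕ 0x40 = 0x7F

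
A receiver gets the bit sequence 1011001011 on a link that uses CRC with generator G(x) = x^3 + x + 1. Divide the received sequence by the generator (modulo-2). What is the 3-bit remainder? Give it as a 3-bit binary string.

000

Modulo-2 division of 1011001011 by 1011:
  pos 0: 1011 XOR 1011 = 0000
  pos 6: 1011 XOR 1011 = 0000
Remainder = 000 (zero — the frame passes the CRC check).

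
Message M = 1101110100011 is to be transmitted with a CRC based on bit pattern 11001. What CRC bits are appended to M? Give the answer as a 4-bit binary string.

1100

Append 4 zeros: 11011101000110000. Divide by 11001 (XOR where the leading bit is 1):
  pos 0: 11011 XOR 11001 = 00010
  pos 3: 10101 XOR 11001 = 01100
  pos 4: 11000 XOR 11001 = 00001
  pos 8: 10011 XOR 11001 = 01010
  pos 9: 10100 XOR 11001 = 01101
  pos 10: 11010 XOR 11001 = 00011
Remainder (last 4 bits) = 1100. This is the CRC / FCS.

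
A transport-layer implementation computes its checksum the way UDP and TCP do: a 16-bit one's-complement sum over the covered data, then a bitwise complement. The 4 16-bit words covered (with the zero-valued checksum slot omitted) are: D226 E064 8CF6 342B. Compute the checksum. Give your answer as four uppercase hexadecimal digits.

One's-complement addition (fold any carry out of bit 15 back into bit 0):
  0xD226 + 0xE064 = 0x1B28A → wrap carry → 0xB28B
  0xB28B + 0x8CF6 = 0x13F81 → wrap carry → 0x3F82
  0x3F82 + 0x342B = 0x073AD
One's-complement sum = 0x73AD.
Checksum = ~0x73AD & 0xFFFF = 0x8C52.

8C52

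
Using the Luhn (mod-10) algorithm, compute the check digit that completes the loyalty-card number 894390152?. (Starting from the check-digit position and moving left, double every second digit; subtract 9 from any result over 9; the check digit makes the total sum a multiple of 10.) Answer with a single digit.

Partial digits right→left: 2 5 1 0 9 3 4 9 8
Double every second digit counting from the check-digit position (so the 1st, 3rd, 5th, ... of the partial from the right).
  doubled (with −9 where >9): 4 2 9 8 7 → sum 30
  kept as-is: 5 0 3 9 → sum 17
Total = 30 + 17 = 47.
Check digit = (10 − (47 mod 10)) mod 10 = 3.

3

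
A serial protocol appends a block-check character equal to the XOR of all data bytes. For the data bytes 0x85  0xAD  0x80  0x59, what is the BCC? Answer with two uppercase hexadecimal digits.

XOR the bytes together:
  start with 0x85
  0x85 ⊕ 0xAD = 0x28
  0x28 ⊕ 0x80 = 0xA8
  0xA8 ⊕ 0x59 = 0xF1

F1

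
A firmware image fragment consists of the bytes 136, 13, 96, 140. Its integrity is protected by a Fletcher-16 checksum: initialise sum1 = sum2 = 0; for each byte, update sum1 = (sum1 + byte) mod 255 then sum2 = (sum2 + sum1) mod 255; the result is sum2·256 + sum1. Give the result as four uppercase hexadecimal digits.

Running sums (mod 255):
  after byte 0 (136): sum1=136, sum2=136
  after byte 1 (13): sum1=149, sum2=30
  after byte 2 (96): sum1=245, sum2=20
  after byte 3 (140): sum1=130, sum2=150
Checksum = sum2·256 + sum1 = 150·256 + 130 = 38530 = 0x9682.

9682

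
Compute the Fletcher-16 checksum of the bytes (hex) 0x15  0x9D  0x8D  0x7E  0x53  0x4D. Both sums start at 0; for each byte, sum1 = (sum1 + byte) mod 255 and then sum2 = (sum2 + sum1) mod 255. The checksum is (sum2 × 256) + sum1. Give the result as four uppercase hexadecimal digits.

Running sums (mod 255):
  after byte 0 (0x15): sum1=21, sum2=21
  after byte 1 (0x9D): sum1=178, sum2=199
  after byte 2 (0x8D): sum1=64, sum2=8
  after byte 3 (0x7E): sum1=190, sum2=198
  after byte 4 (0x53): sum1=18, sum2=216
  after byte 5 (0x4D): sum1=95, sum2=56
Checksum = sum2·256 + sum1 = 56·256 + 95 = 14431 = 0x385F.

385F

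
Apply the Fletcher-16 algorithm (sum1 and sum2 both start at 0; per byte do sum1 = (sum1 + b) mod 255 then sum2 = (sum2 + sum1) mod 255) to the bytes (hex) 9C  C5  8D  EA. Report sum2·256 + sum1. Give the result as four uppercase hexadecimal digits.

Running sums (mod 255):
  after byte 0 (9C): sum1=156, sum2=156
  after byte 1 (C5): sum1=98, sum2=254
  after byte 2 (8D): sum1=239, sum2=238
  after byte 3 (EA): sum1=218, sum2=201
Checksum = sum2·256 + sum1 = 201·256 + 218 = 51674 = 0xC9DA.

C9DA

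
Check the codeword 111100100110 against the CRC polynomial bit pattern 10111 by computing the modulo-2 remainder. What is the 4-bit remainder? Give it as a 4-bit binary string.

Modulo-2 division of 111100100110 by 10111:
  pos 0: 11110 XOR 10111 = 01001
  pos 1: 10010 XOR 10111 = 00101
  pos 3: 10110 XOR 10111 = 00001
  pos 7: 10110 XOR 10111 = 00001
Remainder = 0001 (nonzero — an error is detected).

0001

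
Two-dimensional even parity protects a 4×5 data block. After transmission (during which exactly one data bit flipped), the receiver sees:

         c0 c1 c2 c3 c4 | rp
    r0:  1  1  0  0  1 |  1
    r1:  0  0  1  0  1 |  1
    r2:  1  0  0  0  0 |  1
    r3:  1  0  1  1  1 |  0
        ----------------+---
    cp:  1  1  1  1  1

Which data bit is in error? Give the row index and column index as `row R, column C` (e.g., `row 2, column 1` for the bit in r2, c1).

Recompute each row's even parity and compare to rp:
  r0: data parity 1, sent rp 1 → ok
  r1: data parity 0, sent rp 1 → mismatch
  r2: data parity 1, sent rp 1 → ok
  r3: data parity 0, sent rp 0 → ok
Recompute each column's even parity and compare to cp:
  c0: data parity 1, sent cp 1 → ok
  c1: data parity 1, sent cp 1 → ok
  c2: data parity 0, sent cp 1 → mismatch
  c3: data parity 1, sent cp 1 → ok
  c4: data parity 1, sent cp 1 → ok
Exactly one row (r1) and one column (c2) fail → the flipped bit is at their intersection.

row 1, column 2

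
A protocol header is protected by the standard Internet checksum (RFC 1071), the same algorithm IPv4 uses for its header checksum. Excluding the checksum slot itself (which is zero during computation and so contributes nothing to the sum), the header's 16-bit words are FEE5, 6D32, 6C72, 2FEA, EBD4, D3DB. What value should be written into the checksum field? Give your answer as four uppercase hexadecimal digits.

37DA

One's-complement addition (fold any carry out of bit 15 back into bit 0):
  0xFEE5 + 0x6D32 = 0x16C17 → wrap carry → 0x6C18
  0x6C18 + 0x6C72 = 0x0D88A
  0xD88A + 0x2FEA = 0x10874 → wrap carry → 0x0875
  0x0875 + 0xEBD4 = 0x0F449
  0xF449 + 0xD3DB = 0x1C824 → wrap carry → 0xC825
One's-complement sum = 0xC825.
Checksum = ~0xC825 & 0xFFFF = 0x37DA.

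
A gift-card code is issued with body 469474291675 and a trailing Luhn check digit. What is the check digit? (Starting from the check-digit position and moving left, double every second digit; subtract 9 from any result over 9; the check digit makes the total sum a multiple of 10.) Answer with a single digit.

8

Partial digits right→left: 5 7 6 1 9 2 4 7 4 9 6 4
Double every second digit counting from the check-digit position (so the 1st, 3rd, 5th, ... of the partial from the right).
  doubled (with −9 where >9): 1 3 9 8 8 3 → sum 32
  kept as-is: 7 1 2 7 9 4 → sum 30
Total = 32 + 30 = 62.
Check digit = (10 − (62 mod 10)) mod 10 = 8.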